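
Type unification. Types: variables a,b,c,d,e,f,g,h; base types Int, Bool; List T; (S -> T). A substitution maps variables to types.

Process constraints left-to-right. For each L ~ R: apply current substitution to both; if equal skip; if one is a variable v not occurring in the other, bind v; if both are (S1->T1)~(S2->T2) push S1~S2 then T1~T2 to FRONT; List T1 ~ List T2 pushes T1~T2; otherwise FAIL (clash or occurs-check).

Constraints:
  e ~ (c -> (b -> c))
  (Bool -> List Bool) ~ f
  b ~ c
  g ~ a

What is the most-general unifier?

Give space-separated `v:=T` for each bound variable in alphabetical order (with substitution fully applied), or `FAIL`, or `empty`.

step 1: unify e ~ (c -> (b -> c))  [subst: {-} | 3 pending]
  bind e := (c -> (b -> c))
step 2: unify (Bool -> List Bool) ~ f  [subst: {e:=(c -> (b -> c))} | 2 pending]
  bind f := (Bool -> List Bool)
step 3: unify b ~ c  [subst: {e:=(c -> (b -> c)), f:=(Bool -> List Bool)} | 1 pending]
  bind b := c
step 4: unify g ~ a  [subst: {e:=(c -> (b -> c)), f:=(Bool -> List Bool), b:=c} | 0 pending]
  bind g := a

Answer: b:=c e:=(c -> (c -> c)) f:=(Bool -> List Bool) g:=a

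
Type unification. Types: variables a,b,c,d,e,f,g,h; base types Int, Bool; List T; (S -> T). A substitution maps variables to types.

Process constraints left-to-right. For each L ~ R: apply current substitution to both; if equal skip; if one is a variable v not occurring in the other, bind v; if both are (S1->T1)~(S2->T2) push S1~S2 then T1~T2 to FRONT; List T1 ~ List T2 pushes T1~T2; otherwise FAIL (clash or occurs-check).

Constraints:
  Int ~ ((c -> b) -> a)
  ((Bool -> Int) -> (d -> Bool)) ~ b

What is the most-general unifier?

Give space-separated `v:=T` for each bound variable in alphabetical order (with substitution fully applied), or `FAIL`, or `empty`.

step 1: unify Int ~ ((c -> b) -> a)  [subst: {-} | 1 pending]
  clash: Int vs ((c -> b) -> a)

Answer: FAIL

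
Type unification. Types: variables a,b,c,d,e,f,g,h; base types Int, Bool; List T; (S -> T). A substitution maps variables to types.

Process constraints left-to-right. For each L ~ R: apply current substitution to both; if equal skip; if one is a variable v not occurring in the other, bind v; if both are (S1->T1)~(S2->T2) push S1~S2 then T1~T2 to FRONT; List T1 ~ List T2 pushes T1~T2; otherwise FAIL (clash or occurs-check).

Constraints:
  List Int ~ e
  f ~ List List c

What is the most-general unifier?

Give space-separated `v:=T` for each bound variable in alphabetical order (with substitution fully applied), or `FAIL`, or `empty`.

Answer: e:=List Int f:=List List c

Derivation:
step 1: unify List Int ~ e  [subst: {-} | 1 pending]
  bind e := List Int
step 2: unify f ~ List List c  [subst: {e:=List Int} | 0 pending]
  bind f := List List c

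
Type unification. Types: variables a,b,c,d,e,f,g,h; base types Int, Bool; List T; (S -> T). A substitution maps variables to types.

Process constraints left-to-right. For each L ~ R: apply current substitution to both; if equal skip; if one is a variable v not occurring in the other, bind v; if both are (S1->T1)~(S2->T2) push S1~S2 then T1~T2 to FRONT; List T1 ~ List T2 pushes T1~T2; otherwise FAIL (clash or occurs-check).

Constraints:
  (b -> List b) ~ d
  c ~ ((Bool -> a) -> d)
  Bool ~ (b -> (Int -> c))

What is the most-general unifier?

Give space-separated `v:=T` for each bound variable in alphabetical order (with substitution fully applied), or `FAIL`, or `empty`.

step 1: unify (b -> List b) ~ d  [subst: {-} | 2 pending]
  bind d := (b -> List b)
step 2: unify c ~ ((Bool -> a) -> (b -> List b))  [subst: {d:=(b -> List b)} | 1 pending]
  bind c := ((Bool -> a) -> (b -> List b))
step 3: unify Bool ~ (b -> (Int -> ((Bool -> a) -> (b -> List b))))  [subst: {d:=(b -> List b), c:=((Bool -> a) -> (b -> List b))} | 0 pending]
  clash: Bool vs (b -> (Int -> ((Bool -> a) -> (b -> List b))))

Answer: FAIL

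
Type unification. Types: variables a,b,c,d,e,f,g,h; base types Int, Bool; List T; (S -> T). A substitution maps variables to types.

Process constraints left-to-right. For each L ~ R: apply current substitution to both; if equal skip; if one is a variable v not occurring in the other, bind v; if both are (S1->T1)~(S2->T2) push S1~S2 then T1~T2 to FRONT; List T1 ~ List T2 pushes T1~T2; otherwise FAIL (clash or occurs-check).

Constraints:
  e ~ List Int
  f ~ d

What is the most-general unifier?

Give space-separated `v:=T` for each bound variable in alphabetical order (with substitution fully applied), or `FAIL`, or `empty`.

Answer: e:=List Int f:=d

Derivation:
step 1: unify e ~ List Int  [subst: {-} | 1 pending]
  bind e := List Int
step 2: unify f ~ d  [subst: {e:=List Int} | 0 pending]
  bind f := d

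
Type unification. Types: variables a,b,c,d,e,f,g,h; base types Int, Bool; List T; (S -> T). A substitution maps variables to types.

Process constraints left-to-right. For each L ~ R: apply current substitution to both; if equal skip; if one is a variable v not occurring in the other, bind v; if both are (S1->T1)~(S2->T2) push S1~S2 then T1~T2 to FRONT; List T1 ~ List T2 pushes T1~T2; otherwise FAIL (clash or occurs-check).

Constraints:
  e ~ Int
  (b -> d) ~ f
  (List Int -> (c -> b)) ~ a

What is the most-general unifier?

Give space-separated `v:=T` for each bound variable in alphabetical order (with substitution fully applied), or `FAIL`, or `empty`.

step 1: unify e ~ Int  [subst: {-} | 2 pending]
  bind e := Int
step 2: unify (b -> d) ~ f  [subst: {e:=Int} | 1 pending]
  bind f := (b -> d)
step 3: unify (List Int -> (c -> b)) ~ a  [subst: {e:=Int, f:=(b -> d)} | 0 pending]
  bind a := (List Int -> (c -> b))

Answer: a:=(List Int -> (c -> b)) e:=Int f:=(b -> d)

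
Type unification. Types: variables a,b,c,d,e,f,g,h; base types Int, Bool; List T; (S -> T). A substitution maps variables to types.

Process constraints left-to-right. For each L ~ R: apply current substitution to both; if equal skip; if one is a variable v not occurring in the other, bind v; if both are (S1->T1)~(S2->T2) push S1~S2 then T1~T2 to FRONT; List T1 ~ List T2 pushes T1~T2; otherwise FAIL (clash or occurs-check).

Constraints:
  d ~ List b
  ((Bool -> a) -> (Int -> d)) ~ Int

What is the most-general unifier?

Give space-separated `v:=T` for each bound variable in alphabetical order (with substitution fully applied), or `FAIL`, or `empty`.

Answer: FAIL

Derivation:
step 1: unify d ~ List b  [subst: {-} | 1 pending]
  bind d := List b
step 2: unify ((Bool -> a) -> (Int -> List b)) ~ Int  [subst: {d:=List b} | 0 pending]
  clash: ((Bool -> a) -> (Int -> List b)) vs Int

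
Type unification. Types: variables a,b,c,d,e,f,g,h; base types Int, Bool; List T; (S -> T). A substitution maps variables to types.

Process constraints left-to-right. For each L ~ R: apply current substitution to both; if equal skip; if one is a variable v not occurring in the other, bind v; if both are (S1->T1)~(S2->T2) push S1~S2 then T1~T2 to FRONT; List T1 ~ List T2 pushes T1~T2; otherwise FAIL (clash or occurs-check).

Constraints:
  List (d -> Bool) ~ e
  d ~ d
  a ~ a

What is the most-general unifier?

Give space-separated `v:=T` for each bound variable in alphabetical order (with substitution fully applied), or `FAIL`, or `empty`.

step 1: unify List (d -> Bool) ~ e  [subst: {-} | 2 pending]
  bind e := List (d -> Bool)
step 2: unify d ~ d  [subst: {e:=List (d -> Bool)} | 1 pending]
  -> identical, skip
step 3: unify a ~ a  [subst: {e:=List (d -> Bool)} | 0 pending]
  -> identical, skip

Answer: e:=List (d -> Bool)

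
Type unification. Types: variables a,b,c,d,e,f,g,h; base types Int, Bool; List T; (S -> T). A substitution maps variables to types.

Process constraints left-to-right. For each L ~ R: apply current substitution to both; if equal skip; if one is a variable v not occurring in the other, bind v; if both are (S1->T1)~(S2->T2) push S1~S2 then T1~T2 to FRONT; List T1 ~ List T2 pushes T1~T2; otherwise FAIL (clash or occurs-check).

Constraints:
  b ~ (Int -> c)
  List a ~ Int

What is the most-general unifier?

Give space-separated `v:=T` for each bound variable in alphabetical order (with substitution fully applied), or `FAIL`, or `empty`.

Answer: FAIL

Derivation:
step 1: unify b ~ (Int -> c)  [subst: {-} | 1 pending]
  bind b := (Int -> c)
step 2: unify List a ~ Int  [subst: {b:=(Int -> c)} | 0 pending]
  clash: List a vs Int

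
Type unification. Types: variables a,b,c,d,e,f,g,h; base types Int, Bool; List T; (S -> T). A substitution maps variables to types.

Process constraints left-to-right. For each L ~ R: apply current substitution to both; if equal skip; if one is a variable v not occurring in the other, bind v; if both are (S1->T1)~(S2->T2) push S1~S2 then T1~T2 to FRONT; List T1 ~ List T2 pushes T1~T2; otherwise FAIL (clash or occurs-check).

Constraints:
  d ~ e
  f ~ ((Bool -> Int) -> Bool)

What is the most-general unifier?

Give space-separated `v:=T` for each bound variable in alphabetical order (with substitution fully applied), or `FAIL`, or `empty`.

Answer: d:=e f:=((Bool -> Int) -> Bool)

Derivation:
step 1: unify d ~ e  [subst: {-} | 1 pending]
  bind d := e
step 2: unify f ~ ((Bool -> Int) -> Bool)  [subst: {d:=e} | 0 pending]
  bind f := ((Bool -> Int) -> Bool)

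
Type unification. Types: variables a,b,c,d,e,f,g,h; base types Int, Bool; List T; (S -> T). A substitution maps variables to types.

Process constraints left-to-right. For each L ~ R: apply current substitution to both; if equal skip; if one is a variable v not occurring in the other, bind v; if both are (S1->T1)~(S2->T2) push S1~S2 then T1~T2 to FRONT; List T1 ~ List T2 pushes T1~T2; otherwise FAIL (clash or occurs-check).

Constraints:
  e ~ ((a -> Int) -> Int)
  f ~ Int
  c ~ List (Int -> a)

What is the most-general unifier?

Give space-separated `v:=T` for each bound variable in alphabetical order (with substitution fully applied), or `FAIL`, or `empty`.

step 1: unify e ~ ((a -> Int) -> Int)  [subst: {-} | 2 pending]
  bind e := ((a -> Int) -> Int)
step 2: unify f ~ Int  [subst: {e:=((a -> Int) -> Int)} | 1 pending]
  bind f := Int
step 3: unify c ~ List (Int -> a)  [subst: {e:=((a -> Int) -> Int), f:=Int} | 0 pending]
  bind c := List (Int -> a)

Answer: c:=List (Int -> a) e:=((a -> Int) -> Int) f:=Int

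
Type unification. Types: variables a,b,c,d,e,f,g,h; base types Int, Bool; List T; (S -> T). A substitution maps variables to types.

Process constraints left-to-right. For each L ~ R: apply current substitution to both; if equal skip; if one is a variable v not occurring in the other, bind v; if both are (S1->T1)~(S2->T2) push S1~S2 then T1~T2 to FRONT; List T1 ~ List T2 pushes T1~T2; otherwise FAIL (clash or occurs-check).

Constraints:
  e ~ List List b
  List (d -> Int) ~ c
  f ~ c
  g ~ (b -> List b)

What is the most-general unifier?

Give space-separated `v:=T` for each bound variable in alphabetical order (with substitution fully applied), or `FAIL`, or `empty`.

Answer: c:=List (d -> Int) e:=List List b f:=List (d -> Int) g:=(b -> List b)

Derivation:
step 1: unify e ~ List List b  [subst: {-} | 3 pending]
  bind e := List List b
step 2: unify List (d -> Int) ~ c  [subst: {e:=List List b} | 2 pending]
  bind c := List (d -> Int)
step 3: unify f ~ List (d -> Int)  [subst: {e:=List List b, c:=List (d -> Int)} | 1 pending]
  bind f := List (d -> Int)
step 4: unify g ~ (b -> List b)  [subst: {e:=List List b, c:=List (d -> Int), f:=List (d -> Int)} | 0 pending]
  bind g := (b -> List b)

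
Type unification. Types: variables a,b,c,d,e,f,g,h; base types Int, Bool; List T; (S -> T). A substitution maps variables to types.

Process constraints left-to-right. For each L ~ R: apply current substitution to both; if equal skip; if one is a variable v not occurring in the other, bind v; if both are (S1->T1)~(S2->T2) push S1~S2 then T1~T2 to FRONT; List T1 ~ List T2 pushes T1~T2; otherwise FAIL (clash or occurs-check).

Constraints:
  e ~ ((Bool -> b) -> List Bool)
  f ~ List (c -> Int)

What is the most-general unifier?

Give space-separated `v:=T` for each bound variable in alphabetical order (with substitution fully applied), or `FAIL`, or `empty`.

Answer: e:=((Bool -> b) -> List Bool) f:=List (c -> Int)

Derivation:
step 1: unify e ~ ((Bool -> b) -> List Bool)  [subst: {-} | 1 pending]
  bind e := ((Bool -> b) -> List Bool)
step 2: unify f ~ List (c -> Int)  [subst: {e:=((Bool -> b) -> List Bool)} | 0 pending]
  bind f := List (c -> Int)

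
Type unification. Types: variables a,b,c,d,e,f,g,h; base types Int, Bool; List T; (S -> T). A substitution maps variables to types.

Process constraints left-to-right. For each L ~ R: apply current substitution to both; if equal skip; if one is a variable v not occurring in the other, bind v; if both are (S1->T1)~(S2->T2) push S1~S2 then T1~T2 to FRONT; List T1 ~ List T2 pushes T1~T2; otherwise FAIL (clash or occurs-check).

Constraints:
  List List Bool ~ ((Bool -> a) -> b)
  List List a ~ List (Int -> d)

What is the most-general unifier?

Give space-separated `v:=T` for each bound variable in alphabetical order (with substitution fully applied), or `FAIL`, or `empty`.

step 1: unify List List Bool ~ ((Bool -> a) -> b)  [subst: {-} | 1 pending]
  clash: List List Bool vs ((Bool -> a) -> b)

Answer: FAIL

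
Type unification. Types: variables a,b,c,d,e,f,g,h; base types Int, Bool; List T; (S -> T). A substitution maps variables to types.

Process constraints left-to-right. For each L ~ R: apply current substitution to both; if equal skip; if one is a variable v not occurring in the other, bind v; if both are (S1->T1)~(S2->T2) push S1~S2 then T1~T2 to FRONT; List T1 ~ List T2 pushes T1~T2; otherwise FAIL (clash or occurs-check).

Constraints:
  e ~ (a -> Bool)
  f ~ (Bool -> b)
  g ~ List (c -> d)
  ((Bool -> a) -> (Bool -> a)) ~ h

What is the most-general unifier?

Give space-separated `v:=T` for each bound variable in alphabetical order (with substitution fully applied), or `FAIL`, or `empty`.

Answer: e:=(a -> Bool) f:=(Bool -> b) g:=List (c -> d) h:=((Bool -> a) -> (Bool -> a))

Derivation:
step 1: unify e ~ (a -> Bool)  [subst: {-} | 3 pending]
  bind e := (a -> Bool)
step 2: unify f ~ (Bool -> b)  [subst: {e:=(a -> Bool)} | 2 pending]
  bind f := (Bool -> b)
step 3: unify g ~ List (c -> d)  [subst: {e:=(a -> Bool), f:=(Bool -> b)} | 1 pending]
  bind g := List (c -> d)
step 4: unify ((Bool -> a) -> (Bool -> a)) ~ h  [subst: {e:=(a -> Bool), f:=(Bool -> b), g:=List (c -> d)} | 0 pending]
  bind h := ((Bool -> a) -> (Bool -> a))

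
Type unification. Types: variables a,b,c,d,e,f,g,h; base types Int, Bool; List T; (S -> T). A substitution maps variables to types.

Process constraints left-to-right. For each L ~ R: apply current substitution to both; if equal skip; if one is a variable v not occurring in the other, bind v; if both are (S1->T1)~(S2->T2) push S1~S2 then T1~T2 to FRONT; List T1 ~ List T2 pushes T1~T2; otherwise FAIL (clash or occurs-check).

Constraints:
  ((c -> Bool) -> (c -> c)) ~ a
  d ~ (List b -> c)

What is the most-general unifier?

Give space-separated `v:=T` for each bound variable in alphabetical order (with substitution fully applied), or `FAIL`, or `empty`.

step 1: unify ((c -> Bool) -> (c -> c)) ~ a  [subst: {-} | 1 pending]
  bind a := ((c -> Bool) -> (c -> c))
step 2: unify d ~ (List b -> c)  [subst: {a:=((c -> Bool) -> (c -> c))} | 0 pending]
  bind d := (List b -> c)

Answer: a:=((c -> Bool) -> (c -> c)) d:=(List b -> c)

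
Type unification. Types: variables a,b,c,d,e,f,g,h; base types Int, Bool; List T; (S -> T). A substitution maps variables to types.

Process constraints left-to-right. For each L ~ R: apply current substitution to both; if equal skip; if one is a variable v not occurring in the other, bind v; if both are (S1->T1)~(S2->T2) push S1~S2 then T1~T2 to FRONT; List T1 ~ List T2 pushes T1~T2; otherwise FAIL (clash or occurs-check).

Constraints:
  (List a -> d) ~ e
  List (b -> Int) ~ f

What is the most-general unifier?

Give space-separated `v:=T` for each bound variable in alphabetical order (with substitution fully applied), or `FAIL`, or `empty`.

Answer: e:=(List a -> d) f:=List (b -> Int)

Derivation:
step 1: unify (List a -> d) ~ e  [subst: {-} | 1 pending]
  bind e := (List a -> d)
step 2: unify List (b -> Int) ~ f  [subst: {e:=(List a -> d)} | 0 pending]
  bind f := List (b -> Int)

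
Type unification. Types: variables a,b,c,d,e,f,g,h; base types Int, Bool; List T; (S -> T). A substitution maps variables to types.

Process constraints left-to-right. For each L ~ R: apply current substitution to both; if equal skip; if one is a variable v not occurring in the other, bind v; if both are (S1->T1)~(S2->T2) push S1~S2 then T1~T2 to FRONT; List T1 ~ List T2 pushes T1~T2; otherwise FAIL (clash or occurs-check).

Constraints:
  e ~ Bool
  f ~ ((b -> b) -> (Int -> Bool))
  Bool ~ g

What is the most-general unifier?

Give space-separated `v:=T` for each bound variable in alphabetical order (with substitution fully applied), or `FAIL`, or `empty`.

Answer: e:=Bool f:=((b -> b) -> (Int -> Bool)) g:=Bool

Derivation:
step 1: unify e ~ Bool  [subst: {-} | 2 pending]
  bind e := Bool
step 2: unify f ~ ((b -> b) -> (Int -> Bool))  [subst: {e:=Bool} | 1 pending]
  bind f := ((b -> b) -> (Int -> Bool))
step 3: unify Bool ~ g  [subst: {e:=Bool, f:=((b -> b) -> (Int -> Bool))} | 0 pending]
  bind g := Bool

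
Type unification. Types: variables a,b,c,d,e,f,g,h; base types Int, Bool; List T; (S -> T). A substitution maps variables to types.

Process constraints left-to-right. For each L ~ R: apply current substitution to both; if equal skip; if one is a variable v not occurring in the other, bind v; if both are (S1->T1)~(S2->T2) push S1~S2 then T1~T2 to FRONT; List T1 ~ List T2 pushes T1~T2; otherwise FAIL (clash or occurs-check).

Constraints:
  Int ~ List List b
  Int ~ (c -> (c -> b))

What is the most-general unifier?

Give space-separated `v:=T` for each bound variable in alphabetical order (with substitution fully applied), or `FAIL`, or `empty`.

Answer: FAIL

Derivation:
step 1: unify Int ~ List List b  [subst: {-} | 1 pending]
  clash: Int vs List List b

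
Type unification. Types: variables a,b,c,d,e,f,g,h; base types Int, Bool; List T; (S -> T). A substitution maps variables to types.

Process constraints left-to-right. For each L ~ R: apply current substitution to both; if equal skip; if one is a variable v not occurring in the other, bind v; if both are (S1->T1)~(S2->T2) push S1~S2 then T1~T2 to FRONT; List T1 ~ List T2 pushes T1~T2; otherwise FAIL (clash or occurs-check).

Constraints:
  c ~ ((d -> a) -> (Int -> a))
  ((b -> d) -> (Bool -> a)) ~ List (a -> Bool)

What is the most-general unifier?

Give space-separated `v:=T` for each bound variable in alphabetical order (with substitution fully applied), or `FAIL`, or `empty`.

Answer: FAIL

Derivation:
step 1: unify c ~ ((d -> a) -> (Int -> a))  [subst: {-} | 1 pending]
  bind c := ((d -> a) -> (Int -> a))
step 2: unify ((b -> d) -> (Bool -> a)) ~ List (a -> Bool)  [subst: {c:=((d -> a) -> (Int -> a))} | 0 pending]
  clash: ((b -> d) -> (Bool -> a)) vs List (a -> Bool)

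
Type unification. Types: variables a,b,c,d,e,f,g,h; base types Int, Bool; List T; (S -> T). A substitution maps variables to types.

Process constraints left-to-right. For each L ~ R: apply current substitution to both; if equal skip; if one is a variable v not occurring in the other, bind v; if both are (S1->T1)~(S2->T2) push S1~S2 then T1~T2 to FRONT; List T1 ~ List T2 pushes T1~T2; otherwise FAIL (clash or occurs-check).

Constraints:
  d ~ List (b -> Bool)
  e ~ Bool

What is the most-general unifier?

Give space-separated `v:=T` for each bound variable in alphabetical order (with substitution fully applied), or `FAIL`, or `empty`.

step 1: unify d ~ List (b -> Bool)  [subst: {-} | 1 pending]
  bind d := List (b -> Bool)
step 2: unify e ~ Bool  [subst: {d:=List (b -> Bool)} | 0 pending]
  bind e := Bool

Answer: d:=List (b -> Bool) e:=Bool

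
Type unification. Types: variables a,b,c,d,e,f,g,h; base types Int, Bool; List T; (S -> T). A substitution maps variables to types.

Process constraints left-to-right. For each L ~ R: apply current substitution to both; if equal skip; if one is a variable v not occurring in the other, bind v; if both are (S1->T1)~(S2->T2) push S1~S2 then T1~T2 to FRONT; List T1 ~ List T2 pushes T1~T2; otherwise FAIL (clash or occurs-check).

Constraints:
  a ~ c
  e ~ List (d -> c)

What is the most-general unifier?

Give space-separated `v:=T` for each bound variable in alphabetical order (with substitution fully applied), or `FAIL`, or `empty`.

step 1: unify a ~ c  [subst: {-} | 1 pending]
  bind a := c
step 2: unify e ~ List (d -> c)  [subst: {a:=c} | 0 pending]
  bind e := List (d -> c)

Answer: a:=c e:=List (d -> c)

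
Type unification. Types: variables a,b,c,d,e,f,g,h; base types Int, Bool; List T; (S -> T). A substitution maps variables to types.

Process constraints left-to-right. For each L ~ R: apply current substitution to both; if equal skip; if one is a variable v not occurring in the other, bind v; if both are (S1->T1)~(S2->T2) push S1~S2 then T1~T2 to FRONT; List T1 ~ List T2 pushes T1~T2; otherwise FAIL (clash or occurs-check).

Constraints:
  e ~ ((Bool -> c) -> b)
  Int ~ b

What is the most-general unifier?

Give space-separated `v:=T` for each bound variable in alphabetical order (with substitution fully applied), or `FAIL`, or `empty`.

Answer: b:=Int e:=((Bool -> c) -> Int)

Derivation:
step 1: unify e ~ ((Bool -> c) -> b)  [subst: {-} | 1 pending]
  bind e := ((Bool -> c) -> b)
step 2: unify Int ~ b  [subst: {e:=((Bool -> c) -> b)} | 0 pending]
  bind b := Int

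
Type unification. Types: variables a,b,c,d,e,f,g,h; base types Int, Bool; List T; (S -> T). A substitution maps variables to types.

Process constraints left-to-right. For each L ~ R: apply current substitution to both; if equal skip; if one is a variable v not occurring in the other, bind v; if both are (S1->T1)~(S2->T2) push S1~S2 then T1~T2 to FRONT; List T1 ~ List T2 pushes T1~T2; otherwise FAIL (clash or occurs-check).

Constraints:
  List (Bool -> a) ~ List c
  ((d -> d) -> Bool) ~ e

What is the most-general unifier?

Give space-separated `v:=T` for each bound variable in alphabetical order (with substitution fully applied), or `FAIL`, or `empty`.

step 1: unify List (Bool -> a) ~ List c  [subst: {-} | 1 pending]
  -> decompose List: push (Bool -> a)~c
step 2: unify (Bool -> a) ~ c  [subst: {-} | 1 pending]
  bind c := (Bool -> a)
step 3: unify ((d -> d) -> Bool) ~ e  [subst: {c:=(Bool -> a)} | 0 pending]
  bind e := ((d -> d) -> Bool)

Answer: c:=(Bool -> a) e:=((d -> d) -> Bool)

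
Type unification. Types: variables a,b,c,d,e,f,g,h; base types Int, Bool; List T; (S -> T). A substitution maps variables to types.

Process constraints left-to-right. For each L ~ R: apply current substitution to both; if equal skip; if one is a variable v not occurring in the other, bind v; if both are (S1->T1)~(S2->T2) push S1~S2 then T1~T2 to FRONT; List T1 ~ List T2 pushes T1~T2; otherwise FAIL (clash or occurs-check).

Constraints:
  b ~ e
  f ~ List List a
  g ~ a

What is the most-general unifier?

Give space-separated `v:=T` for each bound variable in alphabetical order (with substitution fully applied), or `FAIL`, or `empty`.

Answer: b:=e f:=List List a g:=a

Derivation:
step 1: unify b ~ e  [subst: {-} | 2 pending]
  bind b := e
step 2: unify f ~ List List a  [subst: {b:=e} | 1 pending]
  bind f := List List a
step 3: unify g ~ a  [subst: {b:=e, f:=List List a} | 0 pending]
  bind g := a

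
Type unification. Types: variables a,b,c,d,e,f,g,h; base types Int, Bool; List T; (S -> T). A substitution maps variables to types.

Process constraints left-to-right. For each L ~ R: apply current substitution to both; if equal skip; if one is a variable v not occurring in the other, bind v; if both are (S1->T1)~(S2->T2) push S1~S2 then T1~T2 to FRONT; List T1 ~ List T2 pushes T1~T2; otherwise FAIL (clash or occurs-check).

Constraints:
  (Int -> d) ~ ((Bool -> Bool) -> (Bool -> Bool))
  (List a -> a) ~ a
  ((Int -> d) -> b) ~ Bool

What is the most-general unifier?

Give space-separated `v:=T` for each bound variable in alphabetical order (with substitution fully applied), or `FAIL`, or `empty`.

step 1: unify (Int -> d) ~ ((Bool -> Bool) -> (Bool -> Bool))  [subst: {-} | 2 pending]
  -> decompose arrow: push Int~(Bool -> Bool), d~(Bool -> Bool)
step 2: unify Int ~ (Bool -> Bool)  [subst: {-} | 3 pending]
  clash: Int vs (Bool -> Bool)

Answer: FAIL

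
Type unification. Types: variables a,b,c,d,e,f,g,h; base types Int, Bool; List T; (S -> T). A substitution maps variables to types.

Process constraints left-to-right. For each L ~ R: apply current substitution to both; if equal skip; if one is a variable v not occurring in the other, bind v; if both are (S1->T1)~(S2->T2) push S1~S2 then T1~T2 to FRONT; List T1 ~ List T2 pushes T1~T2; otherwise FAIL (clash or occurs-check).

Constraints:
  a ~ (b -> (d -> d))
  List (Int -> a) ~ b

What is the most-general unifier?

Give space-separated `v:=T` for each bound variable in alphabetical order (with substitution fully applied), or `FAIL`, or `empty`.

Answer: FAIL

Derivation:
step 1: unify a ~ (b -> (d -> d))  [subst: {-} | 1 pending]
  bind a := (b -> (d -> d))
step 2: unify List (Int -> (b -> (d -> d))) ~ b  [subst: {a:=(b -> (d -> d))} | 0 pending]
  occurs-check fail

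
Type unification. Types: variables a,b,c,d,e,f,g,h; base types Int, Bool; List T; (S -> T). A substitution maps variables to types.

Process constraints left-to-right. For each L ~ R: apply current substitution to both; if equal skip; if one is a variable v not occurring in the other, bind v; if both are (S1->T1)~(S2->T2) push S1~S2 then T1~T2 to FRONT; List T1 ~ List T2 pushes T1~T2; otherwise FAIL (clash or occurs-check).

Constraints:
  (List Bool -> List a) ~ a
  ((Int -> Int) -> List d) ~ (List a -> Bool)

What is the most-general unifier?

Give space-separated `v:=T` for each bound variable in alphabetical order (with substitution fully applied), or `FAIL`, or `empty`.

Answer: FAIL

Derivation:
step 1: unify (List Bool -> List a) ~ a  [subst: {-} | 1 pending]
  occurs-check fail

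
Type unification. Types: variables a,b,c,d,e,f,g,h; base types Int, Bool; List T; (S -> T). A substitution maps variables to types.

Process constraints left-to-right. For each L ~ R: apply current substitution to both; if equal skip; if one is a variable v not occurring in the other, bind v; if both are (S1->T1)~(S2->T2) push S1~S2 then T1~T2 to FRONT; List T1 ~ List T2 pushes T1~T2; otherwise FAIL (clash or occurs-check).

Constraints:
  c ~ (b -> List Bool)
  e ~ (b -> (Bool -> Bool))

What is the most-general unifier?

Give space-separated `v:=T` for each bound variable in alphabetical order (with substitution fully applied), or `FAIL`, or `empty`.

Answer: c:=(b -> List Bool) e:=(b -> (Bool -> Bool))

Derivation:
step 1: unify c ~ (b -> List Bool)  [subst: {-} | 1 pending]
  bind c := (b -> List Bool)
step 2: unify e ~ (b -> (Bool -> Bool))  [subst: {c:=(b -> List Bool)} | 0 pending]
  bind e := (b -> (Bool -> Bool))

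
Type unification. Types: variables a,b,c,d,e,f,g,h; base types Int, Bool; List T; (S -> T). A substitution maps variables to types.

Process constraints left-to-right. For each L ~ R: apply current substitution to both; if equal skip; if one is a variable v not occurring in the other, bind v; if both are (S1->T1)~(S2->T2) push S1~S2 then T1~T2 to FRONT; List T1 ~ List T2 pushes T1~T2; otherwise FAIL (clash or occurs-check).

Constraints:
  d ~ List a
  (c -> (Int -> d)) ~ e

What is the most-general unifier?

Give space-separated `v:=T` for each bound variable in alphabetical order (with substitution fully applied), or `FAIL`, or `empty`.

step 1: unify d ~ List a  [subst: {-} | 1 pending]
  bind d := List a
step 2: unify (c -> (Int -> List a)) ~ e  [subst: {d:=List a} | 0 pending]
  bind e := (c -> (Int -> List a))

Answer: d:=List a e:=(c -> (Int -> List a))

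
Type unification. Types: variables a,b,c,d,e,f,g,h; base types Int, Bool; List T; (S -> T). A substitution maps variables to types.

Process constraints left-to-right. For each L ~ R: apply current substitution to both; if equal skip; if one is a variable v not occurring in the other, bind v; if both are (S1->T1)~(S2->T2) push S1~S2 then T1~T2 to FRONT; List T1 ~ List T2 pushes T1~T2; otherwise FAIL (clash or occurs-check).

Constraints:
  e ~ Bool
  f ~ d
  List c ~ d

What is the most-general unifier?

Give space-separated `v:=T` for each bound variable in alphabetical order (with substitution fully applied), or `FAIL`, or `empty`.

step 1: unify e ~ Bool  [subst: {-} | 2 pending]
  bind e := Bool
step 2: unify f ~ d  [subst: {e:=Bool} | 1 pending]
  bind f := d
step 3: unify List c ~ d  [subst: {e:=Bool, f:=d} | 0 pending]
  bind d := List c

Answer: d:=List c e:=Bool f:=List c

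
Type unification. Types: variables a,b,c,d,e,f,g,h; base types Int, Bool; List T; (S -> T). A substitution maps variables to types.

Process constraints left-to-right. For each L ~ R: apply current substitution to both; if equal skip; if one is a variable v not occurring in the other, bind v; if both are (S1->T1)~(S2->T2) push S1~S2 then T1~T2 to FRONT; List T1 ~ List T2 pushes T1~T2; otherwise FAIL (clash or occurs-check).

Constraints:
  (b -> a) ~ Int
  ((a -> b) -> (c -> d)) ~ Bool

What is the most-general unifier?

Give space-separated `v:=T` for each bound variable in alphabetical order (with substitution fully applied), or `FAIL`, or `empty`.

step 1: unify (b -> a) ~ Int  [subst: {-} | 1 pending]
  clash: (b -> a) vs Int

Answer: FAIL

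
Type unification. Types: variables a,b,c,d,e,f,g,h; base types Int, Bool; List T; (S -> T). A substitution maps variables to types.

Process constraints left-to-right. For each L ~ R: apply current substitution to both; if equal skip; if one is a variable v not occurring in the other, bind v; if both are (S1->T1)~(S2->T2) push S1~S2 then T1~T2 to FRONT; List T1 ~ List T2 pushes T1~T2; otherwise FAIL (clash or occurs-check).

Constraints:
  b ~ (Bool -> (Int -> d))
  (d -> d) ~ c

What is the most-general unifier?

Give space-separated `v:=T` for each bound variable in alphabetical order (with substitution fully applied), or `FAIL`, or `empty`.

step 1: unify b ~ (Bool -> (Int -> d))  [subst: {-} | 1 pending]
  bind b := (Bool -> (Int -> d))
step 2: unify (d -> d) ~ c  [subst: {b:=(Bool -> (Int -> d))} | 0 pending]
  bind c := (d -> d)

Answer: b:=(Bool -> (Int -> d)) c:=(d -> d)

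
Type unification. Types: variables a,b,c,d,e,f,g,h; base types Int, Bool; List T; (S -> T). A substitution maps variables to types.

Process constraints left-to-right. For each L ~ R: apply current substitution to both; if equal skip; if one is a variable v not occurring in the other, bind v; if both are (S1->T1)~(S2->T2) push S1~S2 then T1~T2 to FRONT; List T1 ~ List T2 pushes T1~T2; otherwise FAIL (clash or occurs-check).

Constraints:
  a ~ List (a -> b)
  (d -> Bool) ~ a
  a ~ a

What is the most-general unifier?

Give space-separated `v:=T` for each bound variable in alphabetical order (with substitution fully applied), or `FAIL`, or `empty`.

step 1: unify a ~ List (a -> b)  [subst: {-} | 2 pending]
  occurs-check fail: a in List (a -> b)

Answer: FAIL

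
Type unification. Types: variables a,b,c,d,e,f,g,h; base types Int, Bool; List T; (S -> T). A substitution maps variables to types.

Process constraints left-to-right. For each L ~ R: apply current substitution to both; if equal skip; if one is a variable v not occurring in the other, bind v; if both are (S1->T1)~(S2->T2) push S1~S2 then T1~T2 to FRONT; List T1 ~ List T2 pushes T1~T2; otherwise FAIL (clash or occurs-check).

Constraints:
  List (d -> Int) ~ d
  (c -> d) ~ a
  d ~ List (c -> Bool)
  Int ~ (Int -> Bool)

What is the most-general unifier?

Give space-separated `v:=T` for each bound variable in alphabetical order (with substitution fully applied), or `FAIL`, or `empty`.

Answer: FAIL

Derivation:
step 1: unify List (d -> Int) ~ d  [subst: {-} | 3 pending]
  occurs-check fail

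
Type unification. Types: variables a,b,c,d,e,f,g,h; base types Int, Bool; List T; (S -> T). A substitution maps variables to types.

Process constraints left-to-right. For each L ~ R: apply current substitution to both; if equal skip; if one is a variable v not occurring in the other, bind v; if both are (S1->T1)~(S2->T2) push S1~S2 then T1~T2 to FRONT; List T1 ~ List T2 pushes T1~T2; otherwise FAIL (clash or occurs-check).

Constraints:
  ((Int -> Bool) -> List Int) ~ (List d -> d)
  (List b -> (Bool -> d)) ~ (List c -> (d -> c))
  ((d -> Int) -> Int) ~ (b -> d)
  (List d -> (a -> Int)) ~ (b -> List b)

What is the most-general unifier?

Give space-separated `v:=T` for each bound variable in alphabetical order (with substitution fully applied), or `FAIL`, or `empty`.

step 1: unify ((Int -> Bool) -> List Int) ~ (List d -> d)  [subst: {-} | 3 pending]
  -> decompose arrow: push (Int -> Bool)~List d, List Int~d
step 2: unify (Int -> Bool) ~ List d  [subst: {-} | 4 pending]
  clash: (Int -> Bool) vs List d

Answer: FAIL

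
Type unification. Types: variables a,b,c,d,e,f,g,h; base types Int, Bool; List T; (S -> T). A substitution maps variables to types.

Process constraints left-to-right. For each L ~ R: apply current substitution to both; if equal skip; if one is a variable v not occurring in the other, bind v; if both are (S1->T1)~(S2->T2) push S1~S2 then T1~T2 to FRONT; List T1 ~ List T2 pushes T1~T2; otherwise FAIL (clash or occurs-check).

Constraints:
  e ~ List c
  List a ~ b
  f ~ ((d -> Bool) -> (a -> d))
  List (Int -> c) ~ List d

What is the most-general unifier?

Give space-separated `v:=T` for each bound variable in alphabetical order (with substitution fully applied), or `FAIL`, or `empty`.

Answer: b:=List a d:=(Int -> c) e:=List c f:=(((Int -> c) -> Bool) -> (a -> (Int -> c)))

Derivation:
step 1: unify e ~ List c  [subst: {-} | 3 pending]
  bind e := List c
step 2: unify List a ~ b  [subst: {e:=List c} | 2 pending]
  bind b := List a
step 3: unify f ~ ((d -> Bool) -> (a -> d))  [subst: {e:=List c, b:=List a} | 1 pending]
  bind f := ((d -> Bool) -> (a -> d))
step 4: unify List (Int -> c) ~ List d  [subst: {e:=List c, b:=List a, f:=((d -> Bool) -> (a -> d))} | 0 pending]
  -> decompose List: push (Int -> c)~d
step 5: unify (Int -> c) ~ d  [subst: {e:=List c, b:=List a, f:=((d -> Bool) -> (a -> d))} | 0 pending]
  bind d := (Int -> c)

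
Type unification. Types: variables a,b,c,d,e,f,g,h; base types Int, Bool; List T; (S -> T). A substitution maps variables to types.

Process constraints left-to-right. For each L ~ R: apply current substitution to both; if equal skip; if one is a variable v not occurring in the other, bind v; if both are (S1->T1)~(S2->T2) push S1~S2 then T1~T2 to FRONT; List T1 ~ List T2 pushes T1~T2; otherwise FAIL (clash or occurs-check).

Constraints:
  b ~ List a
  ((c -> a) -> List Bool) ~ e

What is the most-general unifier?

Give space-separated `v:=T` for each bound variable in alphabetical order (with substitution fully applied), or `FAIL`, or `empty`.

step 1: unify b ~ List a  [subst: {-} | 1 pending]
  bind b := List a
step 2: unify ((c -> a) -> List Bool) ~ e  [subst: {b:=List a} | 0 pending]
  bind e := ((c -> a) -> List Bool)

Answer: b:=List a e:=((c -> a) -> List Bool)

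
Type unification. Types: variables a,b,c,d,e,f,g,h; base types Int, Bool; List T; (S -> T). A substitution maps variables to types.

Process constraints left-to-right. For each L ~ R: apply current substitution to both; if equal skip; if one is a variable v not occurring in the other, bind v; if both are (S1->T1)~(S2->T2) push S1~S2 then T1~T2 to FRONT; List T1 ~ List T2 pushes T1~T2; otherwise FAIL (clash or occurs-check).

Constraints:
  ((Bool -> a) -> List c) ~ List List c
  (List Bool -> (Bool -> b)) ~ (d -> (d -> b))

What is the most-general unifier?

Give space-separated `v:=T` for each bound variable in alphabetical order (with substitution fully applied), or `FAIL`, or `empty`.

step 1: unify ((Bool -> a) -> List c) ~ List List c  [subst: {-} | 1 pending]
  clash: ((Bool -> a) -> List c) vs List List c

Answer: FAIL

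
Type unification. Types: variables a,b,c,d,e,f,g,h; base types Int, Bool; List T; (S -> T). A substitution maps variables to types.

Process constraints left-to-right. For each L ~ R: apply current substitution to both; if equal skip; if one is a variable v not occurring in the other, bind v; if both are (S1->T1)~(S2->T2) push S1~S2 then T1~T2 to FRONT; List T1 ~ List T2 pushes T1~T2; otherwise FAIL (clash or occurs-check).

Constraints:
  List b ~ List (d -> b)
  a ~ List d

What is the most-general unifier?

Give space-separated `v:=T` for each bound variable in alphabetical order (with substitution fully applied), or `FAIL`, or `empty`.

Answer: FAIL

Derivation:
step 1: unify List b ~ List (d -> b)  [subst: {-} | 1 pending]
  -> decompose List: push b~(d -> b)
step 2: unify b ~ (d -> b)  [subst: {-} | 1 pending]
  occurs-check fail: b in (d -> b)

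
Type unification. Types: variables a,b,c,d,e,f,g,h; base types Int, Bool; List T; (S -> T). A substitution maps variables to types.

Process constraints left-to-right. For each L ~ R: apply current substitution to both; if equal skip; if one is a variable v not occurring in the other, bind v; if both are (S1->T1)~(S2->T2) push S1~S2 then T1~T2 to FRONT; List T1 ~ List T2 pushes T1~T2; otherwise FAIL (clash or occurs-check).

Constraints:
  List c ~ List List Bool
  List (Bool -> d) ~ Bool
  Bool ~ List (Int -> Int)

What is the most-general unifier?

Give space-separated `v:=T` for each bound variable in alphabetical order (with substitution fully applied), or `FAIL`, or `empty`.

Answer: FAIL

Derivation:
step 1: unify List c ~ List List Bool  [subst: {-} | 2 pending]
  -> decompose List: push c~List Bool
step 2: unify c ~ List Bool  [subst: {-} | 2 pending]
  bind c := List Bool
step 3: unify List (Bool -> d) ~ Bool  [subst: {c:=List Bool} | 1 pending]
  clash: List (Bool -> d) vs Bool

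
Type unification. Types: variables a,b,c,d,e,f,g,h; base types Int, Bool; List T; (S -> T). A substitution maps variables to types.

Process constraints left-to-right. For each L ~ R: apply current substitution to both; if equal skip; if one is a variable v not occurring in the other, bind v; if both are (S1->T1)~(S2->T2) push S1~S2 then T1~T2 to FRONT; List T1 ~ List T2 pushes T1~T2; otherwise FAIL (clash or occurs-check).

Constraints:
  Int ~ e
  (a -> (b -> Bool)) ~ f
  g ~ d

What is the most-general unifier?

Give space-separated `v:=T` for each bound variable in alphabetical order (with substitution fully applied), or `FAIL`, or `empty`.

step 1: unify Int ~ e  [subst: {-} | 2 pending]
  bind e := Int
step 2: unify (a -> (b -> Bool)) ~ f  [subst: {e:=Int} | 1 pending]
  bind f := (a -> (b -> Bool))
step 3: unify g ~ d  [subst: {e:=Int, f:=(a -> (b -> Bool))} | 0 pending]
  bind g := d

Answer: e:=Int f:=(a -> (b -> Bool)) g:=d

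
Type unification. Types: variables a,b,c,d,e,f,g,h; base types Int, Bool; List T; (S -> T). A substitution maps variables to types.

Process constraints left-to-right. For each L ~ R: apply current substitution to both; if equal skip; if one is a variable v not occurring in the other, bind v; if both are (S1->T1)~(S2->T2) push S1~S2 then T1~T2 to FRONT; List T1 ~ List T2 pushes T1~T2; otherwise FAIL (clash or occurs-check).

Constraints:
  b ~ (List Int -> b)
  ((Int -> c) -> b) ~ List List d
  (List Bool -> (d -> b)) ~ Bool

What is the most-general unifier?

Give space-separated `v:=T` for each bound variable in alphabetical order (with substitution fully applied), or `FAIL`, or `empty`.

step 1: unify b ~ (List Int -> b)  [subst: {-} | 2 pending]
  occurs-check fail: b in (List Int -> b)

Answer: FAIL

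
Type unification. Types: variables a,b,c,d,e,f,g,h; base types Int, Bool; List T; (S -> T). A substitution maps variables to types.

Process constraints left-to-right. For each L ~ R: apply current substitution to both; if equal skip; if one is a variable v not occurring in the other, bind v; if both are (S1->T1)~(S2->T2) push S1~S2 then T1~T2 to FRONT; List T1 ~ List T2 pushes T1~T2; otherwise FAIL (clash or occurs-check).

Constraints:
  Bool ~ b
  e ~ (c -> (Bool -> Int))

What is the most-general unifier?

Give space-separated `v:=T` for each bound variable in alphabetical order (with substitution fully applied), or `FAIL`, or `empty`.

Answer: b:=Bool e:=(c -> (Bool -> Int))

Derivation:
step 1: unify Bool ~ b  [subst: {-} | 1 pending]
  bind b := Bool
step 2: unify e ~ (c -> (Bool -> Int))  [subst: {b:=Bool} | 0 pending]
  bind e := (c -> (Bool -> Int))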